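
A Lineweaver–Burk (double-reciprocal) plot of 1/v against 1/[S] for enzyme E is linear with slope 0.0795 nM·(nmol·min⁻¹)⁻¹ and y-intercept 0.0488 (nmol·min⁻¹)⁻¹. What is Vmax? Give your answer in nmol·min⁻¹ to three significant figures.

The y-intercept of a Lineweaver–Burk plot equals 1/Vmax, so Vmax = 1/0.0488 = 20.5 nmol·min⁻¹.

20.5 nmol·min⁻¹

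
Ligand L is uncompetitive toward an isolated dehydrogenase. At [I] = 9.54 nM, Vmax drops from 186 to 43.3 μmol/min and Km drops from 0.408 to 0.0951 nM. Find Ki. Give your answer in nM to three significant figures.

2.89 nM

Uncompetitive: Vmax,app = Vmax/α (and Km,app = Km/α) with α = 1 + [I]/Ki.
α = Vmax/Vmax,app = 186/43.3 = 4.296.
Since α = 1 + [I]/Ki, [I]/Ki = 4.296 − 1 = 3.296 and Ki = 9.54/3.296 = 2.89 nM.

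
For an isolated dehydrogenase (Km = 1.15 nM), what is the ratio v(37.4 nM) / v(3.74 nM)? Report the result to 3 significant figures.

1.27

The fractional saturations are [S]/(Km+[S]) = 3.74/4.890 = 0.7648 and 37.4/38.55 = 0.9702.
v₂/v₁ is just their ratio: 0.9702/0.7648 = 1.27.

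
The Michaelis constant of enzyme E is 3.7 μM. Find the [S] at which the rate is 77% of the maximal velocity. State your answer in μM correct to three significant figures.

v/Vmax = [S]/(Km+[S]) = 0.77, so [S] = Km·0.77/(1 − 0.77) = 3.7 × 3.348.
[S] = 12.4 μM.

12.4 μM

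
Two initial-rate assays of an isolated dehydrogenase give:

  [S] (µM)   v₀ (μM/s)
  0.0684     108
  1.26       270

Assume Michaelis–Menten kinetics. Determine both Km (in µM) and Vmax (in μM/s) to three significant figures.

Km = 0.119 µM; Vmax = 295 μM/s

From v = Vmax[S]/(Km+[S]), each point gives Vmax = v(Km+[S])/[S].
Equating: 108(Km+0.0684)/0.0684 = 270(Km+1.26)/1.26.
1579·Km + 108 = 214.3·Km + 270, so (1579 − 214.3)·Km = 270 − 108.
Km = 162.0/1365 = 0.119 µM; then Vmax = 108(0.119+0.0684)/0.0684 = 295 μM/s.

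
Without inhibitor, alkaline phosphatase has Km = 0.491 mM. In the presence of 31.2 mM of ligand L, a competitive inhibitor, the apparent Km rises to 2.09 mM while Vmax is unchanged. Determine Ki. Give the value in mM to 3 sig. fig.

Competitive: Km,app = α·Km with α = 1 + [I]/Ki.
α = Km,app/Km = 2.09/0.491 = 4.257.
Since α = 1 + [I]/Ki, [I]/Ki = 4.257 − 1 = 3.257 and Ki = 31.2/3.257 = 9.58 mM.

9.58 mM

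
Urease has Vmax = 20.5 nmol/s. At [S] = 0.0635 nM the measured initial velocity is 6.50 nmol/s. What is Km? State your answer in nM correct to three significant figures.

From v = Vmax[S]/(Km+[S]), Km = [S](Vmax − v)/v.
Km = 0.0635 × (20.5 − 6.50) / 6.50 = 0.8890/6.50 = 0.137 nM.

0.137 nM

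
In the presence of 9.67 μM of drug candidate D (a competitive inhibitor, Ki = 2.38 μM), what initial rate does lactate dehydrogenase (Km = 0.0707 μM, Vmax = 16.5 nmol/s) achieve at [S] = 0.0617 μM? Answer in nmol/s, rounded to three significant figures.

2.43 nmol/s

With α = 1 + [I]/Ki = 1 + 9.67/2.38 = 5.063, the competitive rate law is v = Vmax[S] / (αKm + [S]).
v = 16.5×0.0617 / (5.063×0.0707 + 0.0617) = 1.018/0.4197 = 2.43 nmol/s.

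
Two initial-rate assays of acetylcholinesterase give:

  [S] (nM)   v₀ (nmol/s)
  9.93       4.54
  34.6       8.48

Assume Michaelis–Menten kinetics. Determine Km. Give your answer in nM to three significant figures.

18.6 nM

From v = Vmax[S]/(Km+[S]), each point gives Vmax = v(Km+[S])/[S].
Equating: 4.54(Km+9.93)/9.93 = 8.48(Km+34.6)/34.6.
0.4572·Km + 4.54 = 0.2451·Km + 8.48, so (0.4572 − 0.2451)·Km = 8.48 − 4.54.
Km = 3.940/0.2121 = 18.6 nM; then Vmax = 4.54(18.6+9.93)/9.93 = 13.0 nmol/s.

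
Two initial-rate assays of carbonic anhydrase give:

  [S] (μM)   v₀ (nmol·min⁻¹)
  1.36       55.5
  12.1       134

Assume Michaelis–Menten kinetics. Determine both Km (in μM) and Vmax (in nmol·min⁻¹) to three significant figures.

Km = 2.64 μM; Vmax = 163 nmol·min⁻¹

In reciprocal form, 1/v = (Km/Vmax)·(1/[S]) + 1/Vmax. The two points give (1/[S], 1/v) = (0.7353, 0.01802) and (0.08264, 0.007463).
Slope = (0.01802 − 0.007463)/(0.7353 − 0.08264) = 0.01617; intercept = 0.01802 − 0.01617×0.7353 = 0.006126.
Vmax = 1/intercept = 163 nmol·min⁻¹; Km = slope × Vmax = 0.01617 × 163 = 2.64 μM.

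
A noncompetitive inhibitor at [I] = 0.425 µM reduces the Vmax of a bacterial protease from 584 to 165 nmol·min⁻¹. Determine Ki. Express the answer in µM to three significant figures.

0.167 µM

Noncompetitive: Vmax,app = Vmax/α with α = 1 + [I]/Ki.
α = Vmax/Vmax,app = 584/165 = 3.539.
Ki = [I]/(α − 1) = 0.425/2.539 = 0.167 µM.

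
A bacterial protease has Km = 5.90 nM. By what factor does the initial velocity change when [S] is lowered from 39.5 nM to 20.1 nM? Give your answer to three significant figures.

The fractional saturations are [S]/(Km+[S]) = 39.5/45.40 = 0.8700 and 20.1/26.00 = 0.7731.
v₂/v₁ is just their ratio: 0.7731/0.8700 = 0.889.

0.889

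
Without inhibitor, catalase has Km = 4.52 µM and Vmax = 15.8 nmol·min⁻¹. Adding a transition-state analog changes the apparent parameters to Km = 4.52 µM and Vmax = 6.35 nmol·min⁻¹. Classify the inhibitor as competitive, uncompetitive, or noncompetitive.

Vmax decreases (15.8 → 6.35 nmol·min⁻¹) while Km is unchanged — pure noncompetitive inhibition.

noncompetitive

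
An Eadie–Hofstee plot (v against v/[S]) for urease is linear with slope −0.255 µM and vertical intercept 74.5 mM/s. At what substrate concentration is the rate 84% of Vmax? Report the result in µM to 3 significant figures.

The Eadie–Hofstee slope gives Km = 0.255 µM (slope = −Km).
v/Vmax = [S]/(Km+[S]) = 0.84 ⇒ [S] = Km·0.84/(1−0.84) = 0.255 × 5.250 = 1.34 µM.

1.34 µM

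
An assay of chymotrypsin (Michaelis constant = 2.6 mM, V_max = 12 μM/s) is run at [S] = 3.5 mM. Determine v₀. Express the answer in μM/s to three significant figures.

6.89 μM/s

[S]/(Km+[S]) = 3.5/6.100 = 0.5738, the fractional saturation.
v = 0.5738 × Vmax = 0.5738 × 12 = 6.89 μM/s.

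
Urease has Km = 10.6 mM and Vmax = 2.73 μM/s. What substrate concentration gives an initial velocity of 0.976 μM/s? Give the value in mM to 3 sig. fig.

The required fractional saturation is v/Vmax = 0.976/2.73 = 0.3575.
Then [S]/(Km+[S]) = 0.3575 ⇒ [S] = 10.6 × 0.3575/(1 − 0.3575) = 5.90 mM.

5.90 mM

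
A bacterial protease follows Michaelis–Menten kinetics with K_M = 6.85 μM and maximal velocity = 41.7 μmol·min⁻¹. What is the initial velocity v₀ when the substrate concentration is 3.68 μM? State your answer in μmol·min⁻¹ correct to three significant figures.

v = Vmax·[S]/(Km + [S]) = 41.7 × 3.68 / (6.85 + 3.68)
  = 153.5 / 10.53 = 14.6 μmol·min⁻¹.

14.6 μmol·min⁻¹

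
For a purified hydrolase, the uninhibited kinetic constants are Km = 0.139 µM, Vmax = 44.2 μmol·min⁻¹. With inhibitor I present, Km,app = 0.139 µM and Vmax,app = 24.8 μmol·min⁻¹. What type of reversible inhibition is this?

Vmax decreases (44.2 → 24.8 μmol·min⁻¹) while Km is unchanged — pure noncompetitive inhibition.

noncompetitive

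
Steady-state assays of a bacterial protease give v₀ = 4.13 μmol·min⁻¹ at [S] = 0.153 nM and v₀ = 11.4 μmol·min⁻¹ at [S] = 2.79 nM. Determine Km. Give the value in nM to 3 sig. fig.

From v = Vmax[S]/(Km+[S]), each point gives Vmax = v(Km+[S])/[S].
Equating: 4.13(Km+0.153)/0.153 = 11.4(Km+2.79)/2.79.
26.99·Km + 4.13 = 4.086·Km + 11.4, so (26.99 − 4.086)·Km = 11.4 − 4.13.
Km = 7.270/22.91 = 0.317 nM; then Vmax = 4.13(0.317+0.153)/0.153 = 12.7 μmol·min⁻¹.

0.317 nM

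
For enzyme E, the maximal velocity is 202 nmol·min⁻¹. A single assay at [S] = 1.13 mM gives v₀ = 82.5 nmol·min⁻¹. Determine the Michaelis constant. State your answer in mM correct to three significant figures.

From v = Vmax[S]/(Km+[S]), Km = [S](Vmax − v)/v.
Km = 1.13 × (202 − 82.5) / 82.5 = 135.0/82.5 = 1.64 mM.

1.64 mM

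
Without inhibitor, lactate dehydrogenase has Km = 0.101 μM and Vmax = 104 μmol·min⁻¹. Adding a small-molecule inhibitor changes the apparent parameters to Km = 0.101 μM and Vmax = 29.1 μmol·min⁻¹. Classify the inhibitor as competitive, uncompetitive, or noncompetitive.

Vmax decreases (104 → 29.1 μmol·min⁻¹) while Km is unchanged — pure noncompetitive inhibition.

noncompetitive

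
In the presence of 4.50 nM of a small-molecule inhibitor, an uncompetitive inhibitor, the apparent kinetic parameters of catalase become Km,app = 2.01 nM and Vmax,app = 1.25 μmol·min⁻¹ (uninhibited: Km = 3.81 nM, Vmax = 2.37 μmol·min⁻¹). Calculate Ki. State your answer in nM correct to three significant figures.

Uncompetitive: Vmax,app = Vmax/α (and Km,app = Km/α) with α = 1 + [I]/Ki.
α = Vmax/Vmax,app = 2.37/1.25 = 1.896.
Since α = 1 + [I]/Ki, [I]/Ki = 1.896 − 1 = 0.8960 and Ki = 4.50/0.8960 = 5.02 nM.

5.02 nM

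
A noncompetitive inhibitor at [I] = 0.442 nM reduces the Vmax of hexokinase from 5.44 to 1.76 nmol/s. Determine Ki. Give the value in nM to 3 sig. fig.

Noncompetitive: Vmax,app = Vmax/α with α = 1 + [I]/Ki.
α = Vmax/Vmax,app = 5.44/1.76 = 3.091.
Since α = 1 + [I]/Ki, [I]/Ki = 3.091 − 1 = 2.091 and Ki = 0.442/2.091 = 0.211 nM.

0.211 nM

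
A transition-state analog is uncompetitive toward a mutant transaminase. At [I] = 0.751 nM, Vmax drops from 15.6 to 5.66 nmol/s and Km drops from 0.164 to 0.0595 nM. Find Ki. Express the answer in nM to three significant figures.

Uncompetitive: Vmax,app = Vmax/α (and Km,app = Km/α) with α = 1 + [I]/Ki.
α = Vmax/Vmax,app = 15.6/5.66 = 2.756.
Since α = 1 + [I]/Ki, [I]/Ki = 2.756 − 1 = 1.756 and Ki = 0.751/1.756 = 0.428 nM.

0.428 nM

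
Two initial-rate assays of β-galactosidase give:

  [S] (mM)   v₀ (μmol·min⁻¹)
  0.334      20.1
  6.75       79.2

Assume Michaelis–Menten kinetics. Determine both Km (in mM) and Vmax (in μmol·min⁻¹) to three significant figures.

From v = Vmax[S]/(Km+[S]), each point gives Vmax = v(Km+[S])/[S].
Equating: 20.1(Km+0.334)/0.334 = 79.2(Km+6.75)/6.75.
60.18·Km + 20.1 = 11.73·Km + 79.2, so (60.18 − 11.73)·Km = 79.2 − 20.1.
Km = 59.10/48.45 = 1.22 mM; then Vmax = 20.1(1.22+0.334)/0.334 = 93.5 μmol·min⁻¹.

Km = 1.22 mM; Vmax = 93.5 μmol·min⁻¹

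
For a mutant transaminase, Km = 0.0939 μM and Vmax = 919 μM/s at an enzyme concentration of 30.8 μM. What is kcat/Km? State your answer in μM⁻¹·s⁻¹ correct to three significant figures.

kcat = Vmax/[E]total = 919/30.8 = 29.8 s⁻¹.
kcat/Km = 29.8/0.0939 = 318 μM⁻¹·s⁻¹.

318 μM⁻¹·s⁻¹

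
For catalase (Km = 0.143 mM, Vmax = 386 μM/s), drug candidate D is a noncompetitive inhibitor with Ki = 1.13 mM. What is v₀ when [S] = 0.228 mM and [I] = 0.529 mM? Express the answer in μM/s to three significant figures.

α = 1 + [I]/Ki = 1 + 0.529/1.13 = 1.468.
For a noncompetitive inhibitor, Vmax is reduced to Vmax/α while Km is unchanged: Km,app = 0.143 mM, Vmax,app = 263 μM/s.
v = Vmax,app·[S]/(Km,app + [S]) = 263 × 0.228/(0.143 + 0.228) = 162 μM/s.

162 μM/s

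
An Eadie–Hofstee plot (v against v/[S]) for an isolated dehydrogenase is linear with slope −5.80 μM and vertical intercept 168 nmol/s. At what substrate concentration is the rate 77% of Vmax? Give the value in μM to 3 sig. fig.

The Eadie–Hofstee slope gives Km = 5.80 μM (slope = −Km).
v/Vmax = [S]/(Km+[S]) = 0.77 ⇒ [S] = Km·0.77/(1−0.77) = 5.80 × 3.348 = 19.4 μM.

19.4 μM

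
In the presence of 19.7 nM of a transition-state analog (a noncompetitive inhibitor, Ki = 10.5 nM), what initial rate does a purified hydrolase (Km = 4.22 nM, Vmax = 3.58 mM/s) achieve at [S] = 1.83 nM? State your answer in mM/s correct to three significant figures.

0.376 mM/s

α = 1 + [I]/Ki = 1 + 19.7/10.5 = 2.876.
For a noncompetitive inhibitor, Vmax is reduced to Vmax/α while Km is unchanged: Km,app = 4.22 nM, Vmax,app = 1.24 mM/s.
v = Vmax,app·[S]/(Km,app + [S]) = 1.24 × 1.83/(4.22 + 1.83) = 0.376 mM/s.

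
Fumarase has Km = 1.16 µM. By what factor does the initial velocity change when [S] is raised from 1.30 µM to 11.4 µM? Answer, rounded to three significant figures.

Since Vmax cancels, v₂/v₁ = [S]₂(Km+[S]₁) / [S]₁(Km+[S]₂).
= 11.4×(1.16+1.30) / (1.30×(1.16+11.4)) = 28.04/16.33 = 1.72.

1.72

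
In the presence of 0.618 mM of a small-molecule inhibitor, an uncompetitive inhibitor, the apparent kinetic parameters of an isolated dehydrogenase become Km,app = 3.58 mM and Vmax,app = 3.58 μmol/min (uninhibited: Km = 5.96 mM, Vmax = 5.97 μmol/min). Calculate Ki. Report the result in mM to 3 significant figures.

0.926 mM

Uncompetitive: Vmax,app = Vmax/α (and Km,app = Km/α) with α = 1 + [I]/Ki.
α = Vmax/Vmax,app = 5.97/3.58 = 1.668.
Since α = 1 + [I]/Ki, [I]/Ki = 1.668 − 1 = 0.6676 and Ki = 0.618/0.6676 = 0.926 mM.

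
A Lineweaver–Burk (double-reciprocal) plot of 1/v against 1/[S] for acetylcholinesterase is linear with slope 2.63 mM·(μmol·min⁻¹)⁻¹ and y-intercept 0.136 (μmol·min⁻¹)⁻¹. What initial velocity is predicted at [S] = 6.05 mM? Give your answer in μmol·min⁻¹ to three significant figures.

1.75 μmol·min⁻¹

The y-intercept is 1/Vmax, so Vmax = 1/0.136 = 7.35 μmol·min⁻¹.
The slope is Km/Vmax, so Km = 2.63 × 7.35 = 19.3 mM.
Then v = 7.35 × 6.05/(19.3 + 6.05) = 1.75 μmol·min⁻¹.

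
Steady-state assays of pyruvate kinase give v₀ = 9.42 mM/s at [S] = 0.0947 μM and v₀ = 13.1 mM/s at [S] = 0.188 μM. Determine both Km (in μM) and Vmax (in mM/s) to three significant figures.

From v = Vmax[S]/(Km+[S]), each point gives Vmax = v(Km+[S])/[S].
Equating: 9.42(Km+0.0947)/0.0947 = 13.1(Km+0.188)/0.188.
99.47·Km + 9.42 = 69.68·Km + 13.1, so (99.47 − 69.68)·Km = 13.1 − 9.42.
Km = 3.680/29.79 = 0.124 μM; then Vmax = 9.42(0.124+0.0947)/0.0947 = 21.7 mM/s.

Km = 0.124 μM; Vmax = 21.7 mM/s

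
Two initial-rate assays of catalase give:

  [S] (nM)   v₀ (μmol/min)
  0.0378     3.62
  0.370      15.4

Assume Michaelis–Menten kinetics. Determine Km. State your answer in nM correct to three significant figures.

0.218 nM

In reciprocal form, 1/v = (Km/Vmax)·(1/[S]) + 1/Vmax. The two points give (1/[S], 1/v) = (26.46, 0.2762) and (2.703, 0.06494).
Slope = (0.2762 − 0.06494)/(26.46 − 2.703) = 0.008896; intercept = 0.2762 − 0.008896×26.46 = 0.04089.
Vmax = 1/intercept = 24.5 μmol/min; Km = slope × Vmax = 0.008896 × 24.5 = 0.218 nM.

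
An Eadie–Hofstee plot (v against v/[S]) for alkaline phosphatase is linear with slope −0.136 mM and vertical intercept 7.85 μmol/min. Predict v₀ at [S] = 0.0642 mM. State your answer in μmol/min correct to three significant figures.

2.52 μmol/min

In the Eadie–Hofstee form v = Vmax − Km·(v/[S]), the slope is −Km and the intercept is Vmax, so Km = 0.136 mM and Vmax = 7.85 μmol/min.
v = 7.85 × 0.0642/(0.136 + 0.0642) = 2.52 μmol/min.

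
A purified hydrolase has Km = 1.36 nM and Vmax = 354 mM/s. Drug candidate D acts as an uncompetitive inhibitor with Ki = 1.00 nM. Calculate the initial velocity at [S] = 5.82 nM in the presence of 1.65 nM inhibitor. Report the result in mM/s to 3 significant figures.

α = 1 + [I]/Ki = 1 + 1.65/1.00 = 2.650.
For an uncompetitive inhibitor, both parameters are divided by α, giving Vmax/α and Km/α: Km,app = 0.513 nM, Vmax,app = 134 mM/s.
v = Vmax,app·[S]/(Km,app + [S]) = 134 × 5.82/(0.513 + 5.82) = 123 mM/s.

123 mM/s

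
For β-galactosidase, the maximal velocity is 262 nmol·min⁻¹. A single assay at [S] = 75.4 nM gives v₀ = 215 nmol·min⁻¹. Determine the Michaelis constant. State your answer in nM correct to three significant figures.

16.5 nM

From v = Vmax[S]/(Km+[S]), Km = [S](Vmax − v)/v.
Km = 75.4 × (262 − 215) / 215 = 3544/215 = 16.5 nM.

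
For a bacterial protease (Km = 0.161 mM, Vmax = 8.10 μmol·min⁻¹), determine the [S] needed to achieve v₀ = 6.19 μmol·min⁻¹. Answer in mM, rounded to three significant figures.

0.522 mM

Rearranging v = Vmax[S]/(Km+[S]) gives [S] = Km·v/(Vmax − v).
[S] = 0.161 × 6.19 / (8.10 − 6.19) = 0.9966/1.910 = 0.522 mM.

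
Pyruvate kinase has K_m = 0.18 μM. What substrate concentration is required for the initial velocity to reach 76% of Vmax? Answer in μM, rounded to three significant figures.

0.570 μM

v/Vmax = [S]/(Km+[S]) = 0.76, so [S] = Km·0.76/(1 − 0.76) = 0.18 × 3.167.
[S] = 0.570 μM.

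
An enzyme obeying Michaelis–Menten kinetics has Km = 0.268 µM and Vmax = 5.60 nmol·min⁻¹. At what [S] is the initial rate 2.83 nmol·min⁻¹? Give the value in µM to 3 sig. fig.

The required fractional saturation is v/Vmax = 2.83/5.60 = 0.5054.
Then [S]/(Km+[S]) = 0.5054 ⇒ [S] = 0.268 × 0.5054/(1 − 0.5054) = 0.274 µM.

0.274 µM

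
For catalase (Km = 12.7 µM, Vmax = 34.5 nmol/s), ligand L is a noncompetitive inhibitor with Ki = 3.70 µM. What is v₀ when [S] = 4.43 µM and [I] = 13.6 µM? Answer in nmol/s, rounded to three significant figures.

1.91 nmol/s

With α = 1 + [I]/Ki = 1 + 13.6/3.70 = 4.676, the noncompetitive rate law is v = (Vmax/α)·[S] / (Km + [S]).
v = (34.5/4.676)×4.43 / (12.7 + 4.43) = 32.69/17.13 = 1.91 nmol/s.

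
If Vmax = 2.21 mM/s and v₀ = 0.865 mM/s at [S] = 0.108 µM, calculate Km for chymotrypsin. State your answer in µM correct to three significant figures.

0.168 µM

v/Vmax = 0.865/2.21 = 0.3914 = [S]/(Km+[S]).
So Km + [S] = [S]/0.3914 = 0.2759 µM, giving Km = 0.2759 − 0.108 = 0.168 µM.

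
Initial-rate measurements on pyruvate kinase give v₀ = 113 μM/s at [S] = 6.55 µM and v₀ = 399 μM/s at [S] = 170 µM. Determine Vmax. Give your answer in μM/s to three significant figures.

From v = Vmax[S]/(Km+[S]), each point gives Vmax = v(Km+[S])/[S].
Equating: 113(Km+6.55)/6.55 = 399(Km+170)/170.
17.25·Km + 113 = 2.347·Km + 399, so (17.25 − 2.347)·Km = 399 − 113.
Km = 286.0/14.90 = 19.2 µM; then Vmax = 113(19.2+6.55)/6.55 = 444 μM/s.

444 μM/s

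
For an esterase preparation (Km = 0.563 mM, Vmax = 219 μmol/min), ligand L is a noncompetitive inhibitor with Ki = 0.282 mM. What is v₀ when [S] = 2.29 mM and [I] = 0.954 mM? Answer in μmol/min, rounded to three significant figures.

With α = 1 + [I]/Ki = 1 + 0.954/0.282 = 4.383, the noncompetitive rate law is v = (Vmax/α)·[S] / (Km + [S]).
v = (219/4.383)×2.29 / (0.563 + 2.29) = 114.4/2.853 = 40.1 μmol/min.

40.1 μmol/min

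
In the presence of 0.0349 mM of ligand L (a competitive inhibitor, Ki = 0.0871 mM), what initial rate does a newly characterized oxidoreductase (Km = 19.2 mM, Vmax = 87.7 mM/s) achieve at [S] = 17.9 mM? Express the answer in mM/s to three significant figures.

35.0 mM/s

α = 1 + [I]/Ki = 1 + 0.0349/0.0871 = 1.401.
For a competitive inhibitor, Vmax is unchanged and the apparent Km becomes α·Km: Km,app = 26.9 mM, Vmax,app = 87.7 mM/s.
v = Vmax,app·[S]/(Km,app + [S]) = 87.7 × 17.9/(26.9 + 17.9) = 35.0 mM/s.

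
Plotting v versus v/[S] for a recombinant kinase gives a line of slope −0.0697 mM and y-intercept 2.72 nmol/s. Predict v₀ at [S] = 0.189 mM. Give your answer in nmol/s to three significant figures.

1.99 nmol/s

In the Eadie–Hofstee form v = Vmax − Km·(v/[S]), the slope is −Km and the intercept is Vmax, so Km = 0.0697 mM and Vmax = 2.72 nmol/s.
v = 2.72 × 0.189/(0.0697 + 0.189) = 1.99 nmol/s.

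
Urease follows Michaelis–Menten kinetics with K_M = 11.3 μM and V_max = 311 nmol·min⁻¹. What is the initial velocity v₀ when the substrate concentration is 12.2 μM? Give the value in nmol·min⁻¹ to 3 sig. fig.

161 nmol·min⁻¹

[S]/(Km+[S]) = 12.2/23.50 = 0.5191, the fractional saturation.
v = 0.5191 × Vmax = 0.5191 × 311 = 161 nmol·min⁻¹.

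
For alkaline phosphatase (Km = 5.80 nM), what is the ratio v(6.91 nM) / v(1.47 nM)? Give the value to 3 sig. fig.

2.69

Since Vmax cancels, v₂/v₁ = [S]₂(Km+[S]₁) / [S]₁(Km+[S]₂).
= 6.91×(5.80+1.47) / (1.47×(5.80+6.91)) = 50.24/18.68 = 2.69.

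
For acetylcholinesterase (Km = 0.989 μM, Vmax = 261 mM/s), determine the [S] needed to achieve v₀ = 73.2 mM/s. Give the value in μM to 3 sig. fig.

The required fractional saturation is v/Vmax = 73.2/261 = 0.2805.
Then [S]/(Km+[S]) = 0.2805 ⇒ [S] = 0.989 × 0.2805/(1 − 0.2805) = 0.385 μM.

0.385 μM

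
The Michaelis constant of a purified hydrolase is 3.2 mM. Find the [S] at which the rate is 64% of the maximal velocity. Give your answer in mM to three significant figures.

v/Vmax = [S]/(Km+[S]) = 0.64, so [S] = Km·0.64/(1 − 0.64) = 3.2 × 1.778.
[S] = 5.69 mM.

5.69 mM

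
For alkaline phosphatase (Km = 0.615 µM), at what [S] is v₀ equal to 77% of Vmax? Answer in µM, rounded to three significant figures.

v/Vmax = [S]/(Km+[S]) = 0.77, so [S] = Km·0.77/(1 − 0.77) = 0.615 × 3.348.
[S] = 2.06 µM.

2.06 µM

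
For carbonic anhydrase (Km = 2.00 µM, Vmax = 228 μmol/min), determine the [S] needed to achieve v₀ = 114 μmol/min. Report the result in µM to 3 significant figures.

2.00 µM

Rearranging v = Vmax[S]/(Km+[S]) gives [S] = Km·v/(Vmax − v).
[S] = 2.00 × 114 / (228 − 114) = 228.0/114.0 = 2.00 µM.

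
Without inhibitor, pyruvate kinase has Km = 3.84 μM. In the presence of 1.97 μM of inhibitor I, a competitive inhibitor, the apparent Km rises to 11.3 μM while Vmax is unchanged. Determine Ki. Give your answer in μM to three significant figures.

Competitive: Km,app = α·Km with α = 1 + [I]/Ki.
α = Km,app/Km = 11.3/3.84 = 2.943.
Ki = [I]/(α − 1) = 1.97/1.943 = 1.01 μM.

1.01 μM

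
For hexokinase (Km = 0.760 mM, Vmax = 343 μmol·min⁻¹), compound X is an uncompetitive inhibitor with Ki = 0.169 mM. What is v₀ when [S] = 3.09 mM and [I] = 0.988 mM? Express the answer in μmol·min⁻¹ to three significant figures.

α = 1 + [I]/Ki = 1 + 0.988/0.169 = 6.846.
For an uncompetitive inhibitor, both parameters are divided by α, giving Vmax/α and Km/α: Km,app = 0.111 mM, Vmax,app = 50.1 μmol·min⁻¹.
v = Vmax,app·[S]/(Km,app + [S]) = 50.1 × 3.09/(0.111 + 3.09) = 48.4 μmol·min⁻¹.

48.4 μmol·min⁻¹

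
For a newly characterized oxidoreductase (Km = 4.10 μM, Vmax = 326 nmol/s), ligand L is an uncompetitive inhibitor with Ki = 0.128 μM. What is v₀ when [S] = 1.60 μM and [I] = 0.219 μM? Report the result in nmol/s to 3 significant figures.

α = 1 + [I]/Ki = 1 + 0.219/0.128 = 2.711.
For an uncompetitive inhibitor, both parameters are divided by α, giving Vmax/α and Km/α: Km,app = 1.51 μM, Vmax,app = 120 nmol/s.
v = Vmax,app·[S]/(Km,app + [S]) = 120 × 1.60/(1.51 + 1.60) = 61.8 nmol/s.

61.8 nmol/s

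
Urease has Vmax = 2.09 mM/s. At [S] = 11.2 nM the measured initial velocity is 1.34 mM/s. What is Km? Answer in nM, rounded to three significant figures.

6.27 nM

v/Vmax = 1.34/2.09 = 0.6411 = [S]/(Km+[S]).
So Km + [S] = [S]/0.6411 = 17.47 nM, giving Km = 17.47 − 11.2 = 6.27 nM.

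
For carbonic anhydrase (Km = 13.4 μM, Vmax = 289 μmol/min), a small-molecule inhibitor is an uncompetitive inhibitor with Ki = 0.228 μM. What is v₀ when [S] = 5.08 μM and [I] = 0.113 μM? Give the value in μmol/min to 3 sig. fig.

α = 1 + [I]/Ki = 1 + 0.113/0.228 = 1.496.
For an uncompetitive inhibitor, both parameters are divided by α, giving Vmax/α and Km/α: Km,app = 8.96 μM, Vmax,app = 193 μmol/min.
v = Vmax,app·[S]/(Km,app + [S]) = 193 × 5.08/(8.96 + 5.08) = 69.9 μmol/min.

69.9 μmol/min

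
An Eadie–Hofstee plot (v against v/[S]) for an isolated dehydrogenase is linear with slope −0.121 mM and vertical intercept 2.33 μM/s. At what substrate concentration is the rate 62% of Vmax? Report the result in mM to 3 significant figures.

0.197 mM

The Eadie–Hofstee slope gives Km = 0.121 mM (slope = −Km).
v/Vmax = [S]/(Km+[S]) = 0.62 ⇒ [S] = Km·0.62/(1−0.62) = 0.121 × 1.632 = 0.197 mM.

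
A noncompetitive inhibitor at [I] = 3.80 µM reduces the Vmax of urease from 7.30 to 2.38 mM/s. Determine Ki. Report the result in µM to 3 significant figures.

1.84 µM

Noncompetitive: Vmax,app = Vmax/α with α = 1 + [I]/Ki.
α = Vmax/Vmax,app = 7.30/2.38 = 3.067.
Since α = 1 + [I]/Ki, [I]/Ki = 3.067 − 1 = 2.067 and Ki = 3.80/2.067 = 1.84 µM.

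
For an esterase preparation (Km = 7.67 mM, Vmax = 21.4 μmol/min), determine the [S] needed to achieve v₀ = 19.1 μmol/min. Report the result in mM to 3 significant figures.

The required fractional saturation is v/Vmax = 19.1/21.4 = 0.8925.
Then [S]/(Km+[S]) = 0.8925 ⇒ [S] = 7.67 × 0.8925/(1 − 0.8925) = 63.7 mM.

63.7 mM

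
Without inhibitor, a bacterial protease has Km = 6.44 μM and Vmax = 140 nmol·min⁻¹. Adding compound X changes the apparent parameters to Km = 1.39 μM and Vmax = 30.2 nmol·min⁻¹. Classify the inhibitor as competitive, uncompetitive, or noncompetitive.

uncompetitive

Both Km and Vmax decrease by the same factor (~4.63-fold) — characteristic of uncompetitive inhibition.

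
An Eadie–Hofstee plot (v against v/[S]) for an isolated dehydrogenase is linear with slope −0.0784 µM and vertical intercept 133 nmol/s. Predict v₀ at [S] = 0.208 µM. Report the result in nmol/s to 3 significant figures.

In the Eadie–Hofstee form v = Vmax − Km·(v/[S]), the slope is −Km and the intercept is Vmax, so Km = 0.0784 µM and Vmax = 133 nmol/s.
v = 133 × 0.208/(0.0784 + 0.208) = 96.6 nmol/s.

96.6 nmol/s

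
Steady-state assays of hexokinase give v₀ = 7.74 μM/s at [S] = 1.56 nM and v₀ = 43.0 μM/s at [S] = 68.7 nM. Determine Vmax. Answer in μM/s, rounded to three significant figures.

48.1 μM/s

From v = Vmax[S]/(Km+[S]), each point gives Vmax = v(Km+[S])/[S].
Equating: 7.74(Km+1.56)/1.56 = 43.0(Km+68.7)/68.7.
4.962·Km + 7.74 = 0.6259·Km + 43.0, so (4.962 − 0.6259)·Km = 43.0 − 7.74.
Km = 35.26/4.336 = 8.13 nM; then Vmax = 7.74(8.13+1.56)/1.56 = 48.1 μM/s.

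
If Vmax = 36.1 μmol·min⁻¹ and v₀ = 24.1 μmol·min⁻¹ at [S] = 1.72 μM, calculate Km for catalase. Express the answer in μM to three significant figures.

0.856 μM

v/Vmax = 24.1/36.1 = 0.6676 = [S]/(Km+[S]).
So Km + [S] = [S]/0.6676 = 2.576 μM, giving Km = 2.576 − 1.72 = 0.856 μM.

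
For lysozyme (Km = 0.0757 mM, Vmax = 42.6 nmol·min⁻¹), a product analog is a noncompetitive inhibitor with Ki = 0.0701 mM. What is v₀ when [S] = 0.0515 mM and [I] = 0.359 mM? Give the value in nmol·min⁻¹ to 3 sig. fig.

α = 1 + [I]/Ki = 1 + 0.359/0.0701 = 6.121.
For a noncompetitive inhibitor, Vmax is reduced to Vmax/α while Km is unchanged: Km,app = 0.0757 mM, Vmax,app = 6.96 nmol·min⁻¹.
v = Vmax,app·[S]/(Km,app + [S]) = 6.96 × 0.0515/(0.0757 + 0.0515) = 2.82 nmol·min⁻¹.

2.82 nmol·min⁻¹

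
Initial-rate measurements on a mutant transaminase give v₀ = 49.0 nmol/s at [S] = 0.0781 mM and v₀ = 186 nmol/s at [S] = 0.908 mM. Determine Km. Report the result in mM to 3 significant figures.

0.324 mM

In reciprocal form, 1/v = (Km/Vmax)·(1/[S]) + 1/Vmax. The two points give (1/[S], 1/v) = (12.80, 0.02041) and (1.101, 0.005376).
Slope = (0.02041 − 0.005376)/(12.80 − 1.101) = 0.001284; intercept = 0.02041 − 0.001284×12.80 = 0.003962.
Vmax = 1/intercept = 252 nmol/s; Km = slope × Vmax = 0.001284 × 252 = 0.324 mM.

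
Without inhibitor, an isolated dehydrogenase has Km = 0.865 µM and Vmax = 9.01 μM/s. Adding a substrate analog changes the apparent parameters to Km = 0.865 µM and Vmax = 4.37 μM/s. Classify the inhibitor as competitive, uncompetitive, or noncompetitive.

noncompetitive

Vmax decreases (9.01 → 4.37 μM/s) while Km is unchanged — pure noncompetitive inhibition.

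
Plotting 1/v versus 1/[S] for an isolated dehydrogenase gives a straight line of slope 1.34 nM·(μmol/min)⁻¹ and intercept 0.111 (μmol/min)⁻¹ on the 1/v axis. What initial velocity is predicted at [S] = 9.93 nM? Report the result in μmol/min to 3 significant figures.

The y-intercept is 1/Vmax, so Vmax = 1/0.111 = 9.01 μmol/min.
The slope is Km/Vmax, so Km = 1.34 × 9.01 = 12.1 nM.
Then v = 9.01 × 9.93/(12.1 + 9.93) = 4.07 μmol/min.

4.07 μmol/min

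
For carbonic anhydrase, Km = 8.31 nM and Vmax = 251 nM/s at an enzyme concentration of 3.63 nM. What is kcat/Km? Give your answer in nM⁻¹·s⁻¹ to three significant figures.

kcat = Vmax/[E]total = 251/3.63 = 69.1 s⁻¹.
kcat/Km = 69.1/8.31 = 8.32 nM⁻¹·s⁻¹.

8.32 nM⁻¹·s⁻¹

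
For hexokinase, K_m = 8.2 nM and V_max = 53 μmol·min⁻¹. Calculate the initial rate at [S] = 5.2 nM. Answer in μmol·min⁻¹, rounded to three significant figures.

[S]/(Km+[S]) = 5.2/13.40 = 0.3881, the fractional saturation.
v = 0.3881 × Vmax = 0.3881 × 53 = 20.6 μmol·min⁻¹.

20.6 μmol·min⁻¹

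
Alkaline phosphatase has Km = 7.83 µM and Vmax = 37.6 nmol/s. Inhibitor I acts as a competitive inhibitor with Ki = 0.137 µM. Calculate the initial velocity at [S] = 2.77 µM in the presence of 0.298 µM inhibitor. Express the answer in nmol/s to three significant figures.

With α = 1 + [I]/Ki = 1 + 0.298/0.137 = 3.175, the competitive rate law is v = Vmax[S] / (αKm + [S]).
v = 37.6×2.77 / (3.175×7.83 + 2.77) = 104.2/27.63 = 3.77 nmol/s.

3.77 nmol/s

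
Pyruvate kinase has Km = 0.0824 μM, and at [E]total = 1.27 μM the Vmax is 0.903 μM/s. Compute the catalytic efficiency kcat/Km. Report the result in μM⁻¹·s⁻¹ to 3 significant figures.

kcat = Vmax/[E]total = 0.903/1.27 = 0.711 s⁻¹.
kcat/Km = 0.711/0.0824 = 8.63 μM⁻¹·s⁻¹.

8.63 μM⁻¹·s⁻¹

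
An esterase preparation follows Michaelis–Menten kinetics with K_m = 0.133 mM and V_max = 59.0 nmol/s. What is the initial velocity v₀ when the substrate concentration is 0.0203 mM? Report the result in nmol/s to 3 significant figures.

7.81 nmol/s

[S]/(Km+[S]) = 0.0203/0.1533 = 0.1324, the fractional saturation.
v = 0.1324 × Vmax = 0.1324 × 59.0 = 7.81 nmol/s.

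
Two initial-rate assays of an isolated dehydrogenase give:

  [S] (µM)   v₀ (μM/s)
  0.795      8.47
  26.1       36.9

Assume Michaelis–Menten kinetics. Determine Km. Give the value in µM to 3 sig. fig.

From v = Vmax[S]/(Km+[S]), each point gives Vmax = v(Km+[S])/[S].
Equating: 8.47(Km+0.795)/0.795 = 36.9(Km+26.1)/26.1.
10.65·Km + 8.47 = 1.414·Km + 36.9, so (10.65 − 1.414)·Km = 36.9 − 8.47.
Km = 28.43/9.240 = 3.08 µM; then Vmax = 8.47(3.08+0.795)/0.795 = 41.2 μM/s.

3.08 µM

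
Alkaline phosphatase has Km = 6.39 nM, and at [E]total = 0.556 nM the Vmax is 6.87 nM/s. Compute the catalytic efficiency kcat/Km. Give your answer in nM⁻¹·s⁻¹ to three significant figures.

kcat = Vmax/[E]total = 6.87/0.556 = 12.4 s⁻¹.
kcat/Km = 12.4/6.39 = 1.93 nM⁻¹·s⁻¹.

1.93 nM⁻¹·s⁻¹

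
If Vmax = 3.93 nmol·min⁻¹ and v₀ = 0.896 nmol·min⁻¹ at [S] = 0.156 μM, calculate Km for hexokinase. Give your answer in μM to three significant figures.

From v = Vmax[S]/(Km+[S]), Km = [S](Vmax − v)/v.
Km = 0.156 × (3.93 − 0.896) / 0.896 = 0.4733/0.896 = 0.528 μM.

0.528 μM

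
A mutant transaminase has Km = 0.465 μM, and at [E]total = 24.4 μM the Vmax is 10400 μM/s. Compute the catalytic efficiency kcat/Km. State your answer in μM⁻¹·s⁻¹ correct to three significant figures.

kcat = Vmax/[E]total = 10400/24.4 = 426 s⁻¹.
kcat/Km = 426/0.465 = 917 μM⁻¹·s⁻¹.

917 μM⁻¹·s⁻¹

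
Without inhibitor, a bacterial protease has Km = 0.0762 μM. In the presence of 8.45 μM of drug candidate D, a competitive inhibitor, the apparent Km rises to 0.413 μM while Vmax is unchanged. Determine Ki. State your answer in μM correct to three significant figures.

Competitive: Km,app = α·Km with α = 1 + [I]/Ki.
α = Km,app/Km = 0.413/0.0762 = 5.420.
Since α = 1 + [I]/Ki, [I]/Ki = 5.420 − 1 = 4.420 and Ki = 8.45/4.420 = 1.91 μM.

1.91 μM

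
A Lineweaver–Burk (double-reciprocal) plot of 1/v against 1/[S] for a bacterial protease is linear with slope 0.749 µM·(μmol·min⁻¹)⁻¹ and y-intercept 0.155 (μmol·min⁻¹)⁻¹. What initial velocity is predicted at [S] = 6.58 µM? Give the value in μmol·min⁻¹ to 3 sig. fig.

The y-intercept is 1/Vmax, so Vmax = 1/0.155 = 6.45 μmol·min⁻¹.
The slope is Km/Vmax, so Km = 0.749 × 6.45 = 4.83 µM.
Then v = 6.45 × 6.58/(4.83 + 6.58) = 3.72 μmol·min⁻¹.

3.72 μmol·min⁻¹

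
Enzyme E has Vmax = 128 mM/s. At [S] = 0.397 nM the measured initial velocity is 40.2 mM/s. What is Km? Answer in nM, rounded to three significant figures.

0.867 nM

From v = Vmax[S]/(Km+[S]), Km = [S](Vmax − v)/v.
Km = 0.397 × (128 − 40.2) / 40.2 = 34.86/40.2 = 0.867 nM.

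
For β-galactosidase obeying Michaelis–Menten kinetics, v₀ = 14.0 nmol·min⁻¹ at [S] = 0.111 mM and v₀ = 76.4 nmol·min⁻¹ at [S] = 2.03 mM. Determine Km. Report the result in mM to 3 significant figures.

In reciprocal form, 1/v = (Km/Vmax)·(1/[S]) + 1/Vmax. The two points give (1/[S], 1/v) = (9.009, 0.07143) and (0.4926, 0.01309).
Slope = (0.07143 − 0.01309)/(9.009 − 0.4926) = 0.006850; intercept = 0.07143 − 0.006850×9.009 = 0.009714.
Vmax = 1/intercept = 103 nmol·min⁻¹; Km = slope × Vmax = 0.006850 × 103 = 0.705 mM.

0.705 mM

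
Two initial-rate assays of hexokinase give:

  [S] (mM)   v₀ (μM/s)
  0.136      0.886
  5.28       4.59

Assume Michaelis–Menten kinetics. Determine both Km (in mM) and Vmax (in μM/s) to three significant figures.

Km = 0.656 mM; Vmax = 5.16 μM/s

In reciprocal form, 1/v = (Km/Vmax)·(1/[S]) + 1/Vmax. The two points give (1/[S], 1/v) = (7.353, 1.129) and (0.1894, 0.2179).
Slope = (1.129 − 0.2179)/(7.353 − 0.1894) = 0.1271; intercept = 1.129 − 0.1271×7.353 = 0.1938.
Vmax = 1/intercept = 5.16 μM/s; Km = slope × Vmax = 0.1271 × 5.16 = 0.656 mM.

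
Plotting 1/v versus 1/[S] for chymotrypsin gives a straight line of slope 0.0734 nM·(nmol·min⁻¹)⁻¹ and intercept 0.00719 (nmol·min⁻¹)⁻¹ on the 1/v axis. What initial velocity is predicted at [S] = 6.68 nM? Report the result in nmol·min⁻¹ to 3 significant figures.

55.0 nmol·min⁻¹

The y-intercept is 1/Vmax, so Vmax = 1/0.00719 = 139 nmol·min⁻¹.
The slope is Km/Vmax, so Km = 0.0734 × 139 = 10.2 nM.
Then v = 139 × 6.68/(10.2 + 6.68) = 55.0 nmol·min⁻¹.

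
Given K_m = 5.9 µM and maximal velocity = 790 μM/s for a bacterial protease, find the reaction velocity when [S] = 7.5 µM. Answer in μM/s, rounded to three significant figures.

442 μM/s

v = Vmax·[S]/(Km + [S]) = 790 × 7.5 / (5.9 + 7.5)
  = 5925 / 13.40 = 442 μM/s.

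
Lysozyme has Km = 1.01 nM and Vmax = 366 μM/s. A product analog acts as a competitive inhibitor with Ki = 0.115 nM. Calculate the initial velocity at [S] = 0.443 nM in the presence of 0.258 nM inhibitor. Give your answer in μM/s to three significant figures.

43.6 μM/s

With α = 1 + [I]/Ki = 1 + 0.258/0.115 = 3.243, the competitive rate law is v = Vmax[S] / (αKm + [S]).
v = 366×0.443 / (3.243×1.01 + 0.443) = 162.1/3.719 = 43.6 μM/s.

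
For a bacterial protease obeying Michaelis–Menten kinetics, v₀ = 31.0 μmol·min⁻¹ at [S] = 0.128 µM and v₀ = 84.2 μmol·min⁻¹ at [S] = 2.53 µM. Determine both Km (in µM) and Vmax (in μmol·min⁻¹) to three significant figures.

Km = 0.255 µM; Vmax = 92.7 μmol·min⁻¹

In reciprocal form, 1/v = (Km/Vmax)·(1/[S]) + 1/Vmax. The two points give (1/[S], 1/v) = (7.812, 0.03226) and (0.3953, 0.01188).
Slope = (0.03226 − 0.01188)/(7.812 − 0.3953) = 0.002748; intercept = 0.03226 − 0.002748×7.812 = 0.01079.
Vmax = 1/intercept = 92.7 μmol·min⁻¹; Km = slope × Vmax = 0.002748 × 92.7 = 0.255 µM.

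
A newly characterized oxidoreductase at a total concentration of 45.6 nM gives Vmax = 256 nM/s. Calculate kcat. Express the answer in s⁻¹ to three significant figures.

5.61 s⁻¹

kcat = Vmax/[E]total = 256 nM/s / 45.6 nM = 5.61 s⁻¹.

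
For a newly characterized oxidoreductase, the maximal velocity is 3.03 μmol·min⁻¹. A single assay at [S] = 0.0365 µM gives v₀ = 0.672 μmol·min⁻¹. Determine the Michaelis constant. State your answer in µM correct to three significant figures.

0.128 µM

From v = Vmax[S]/(Km+[S]), Km = [S](Vmax − v)/v.
Km = 0.0365 × (3.03 − 0.672) / 0.672 = 0.08607/0.672 = 0.128 µM.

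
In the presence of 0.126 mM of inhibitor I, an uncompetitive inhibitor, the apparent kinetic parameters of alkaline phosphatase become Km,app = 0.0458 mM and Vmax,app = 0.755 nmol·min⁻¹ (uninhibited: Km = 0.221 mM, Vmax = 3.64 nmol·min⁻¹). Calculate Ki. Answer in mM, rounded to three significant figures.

0.0330 mM

Uncompetitive: Vmax,app = Vmax/α (and Km,app = Km/α) with α = 1 + [I]/Ki.
α = Vmax/Vmax,app = 3.64/0.755 = 4.821.
Ki = [I]/(α − 1) = 0.126/3.821 = 0.0330 mM.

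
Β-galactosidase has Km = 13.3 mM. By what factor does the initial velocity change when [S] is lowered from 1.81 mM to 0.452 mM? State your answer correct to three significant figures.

0.274

Since Vmax cancels, v₂/v₁ = [S]₂(Km+[S]₁) / [S]₁(Km+[S]₂).
= 0.452×(13.3+1.81) / (1.81×(13.3+0.452)) = 6.830/24.89 = 0.274.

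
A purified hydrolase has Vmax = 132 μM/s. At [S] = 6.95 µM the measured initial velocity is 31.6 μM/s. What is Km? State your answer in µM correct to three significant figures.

v/Vmax = 31.6/132 = 0.2394 = [S]/(Km+[S]).
So Km + [S] = [S]/0.2394 = 29.03 µM, giving Km = 29.03 − 6.95 = 22.1 µM.

22.1 µM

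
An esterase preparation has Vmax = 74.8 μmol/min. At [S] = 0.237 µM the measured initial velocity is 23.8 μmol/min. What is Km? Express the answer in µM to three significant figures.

0.508 µM

From v = Vmax[S]/(Km+[S]), Km = [S](Vmax − v)/v.
Km = 0.237 × (74.8 − 23.8) / 23.8 = 12.09/23.8 = 0.508 µM.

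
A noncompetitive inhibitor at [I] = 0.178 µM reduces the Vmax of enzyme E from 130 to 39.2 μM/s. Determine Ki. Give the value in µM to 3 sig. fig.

0.0768 µM

Noncompetitive: Vmax,app = Vmax/α with α = 1 + [I]/Ki.
α = Vmax/Vmax,app = 130/39.2 = 3.316.
Since α = 1 + [I]/Ki, [I]/Ki = 3.316 − 1 = 2.316 and Ki = 0.178/2.316 = 0.0768 µM.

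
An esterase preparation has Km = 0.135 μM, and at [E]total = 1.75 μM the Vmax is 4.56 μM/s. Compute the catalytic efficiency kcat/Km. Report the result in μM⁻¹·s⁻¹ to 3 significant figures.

kcat = Vmax/[E]total = 4.56/1.75 = 2.61 s⁻¹.
kcat/Km = 2.61/0.135 = 19.3 μM⁻¹·s⁻¹.

19.3 μM⁻¹·s⁻¹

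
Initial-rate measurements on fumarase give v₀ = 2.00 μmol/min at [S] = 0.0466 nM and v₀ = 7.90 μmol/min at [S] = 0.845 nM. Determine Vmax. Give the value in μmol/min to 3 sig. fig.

In reciprocal form, 1/v = (Km/Vmax)·(1/[S]) + 1/Vmax. The two points give (1/[S], 1/v) = (21.46, 0.5000) and (1.183, 0.1266).
Slope = (0.5000 − 0.1266)/(21.46 − 1.183) = 0.01842; intercept = 0.5000 − 0.01842×21.46 = 0.1048.
Vmax = 1/intercept = 9.54 μmol/min; Km = slope × Vmax = 0.01842 × 9.54 = 0.176 nM.

9.54 μmol/min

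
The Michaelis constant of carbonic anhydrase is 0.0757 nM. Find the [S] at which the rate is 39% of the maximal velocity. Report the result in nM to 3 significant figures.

0.0484 nM

v/Vmax = [S]/(Km+[S]) = 0.39, so [S] = Km·0.39/(1 − 0.39) = 0.0757 × 0.6393.
[S] = 0.0484 nM.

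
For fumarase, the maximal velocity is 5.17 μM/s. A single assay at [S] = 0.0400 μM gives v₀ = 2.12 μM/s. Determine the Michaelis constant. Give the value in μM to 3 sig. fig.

0.0575 μM

v/Vmax = 2.12/5.17 = 0.4101 = [S]/(Km+[S]).
So Km + [S] = [S]/0.4101 = 0.09755 μM, giving Km = 0.09755 − 0.0400 = 0.0575 μM.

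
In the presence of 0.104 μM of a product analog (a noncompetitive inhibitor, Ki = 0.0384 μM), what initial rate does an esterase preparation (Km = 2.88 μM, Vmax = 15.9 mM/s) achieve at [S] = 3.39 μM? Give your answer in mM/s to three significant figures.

With α = 1 + [I]/Ki = 1 + 0.104/0.0384 = 3.708, the noncompetitive rate law is v = (Vmax/α)·[S] / (Km + [S]).
v = (15.9/3.708)×3.39 / (2.88 + 3.39) = 14.54/6.270 = 2.32 mM/s.

2.32 mM/s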